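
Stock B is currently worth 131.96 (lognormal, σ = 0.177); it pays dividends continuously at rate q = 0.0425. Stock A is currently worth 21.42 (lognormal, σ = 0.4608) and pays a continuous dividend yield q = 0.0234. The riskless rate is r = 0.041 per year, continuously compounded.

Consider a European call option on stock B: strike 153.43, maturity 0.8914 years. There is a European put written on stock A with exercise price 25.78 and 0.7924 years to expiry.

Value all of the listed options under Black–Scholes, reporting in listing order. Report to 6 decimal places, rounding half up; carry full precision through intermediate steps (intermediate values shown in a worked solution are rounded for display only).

price(stock B call K=153.43) = 2.253906
price(stock A put K=25.78) = 6.016620

[stock B call K=153.43]
σ√T = 0.177·√0.8914 = 0.167113
d₁ = (ln(S/K) + (r−q+σ²/2)T) / (σ√T) = (ln(131.96/153.43) + (0.041−0.0425+0.177²/2)·0.8914) / 0.167113 = (-0.150746 + 0.012626) / 0.167113 = -0.826504
d₂ = d₁ − σ√T = -0.826504 − 0.167113 = -0.993617
e^{−rT} = 0.964112
e^{−qT} = 0.962824
N(d₁) = 0.204259,  N(d₂) = 0.160205
price = S·e^{−qT}·N(d₁) − K·e^{−rT}·N(d₂) = 25.951995 − 23.698089 = 2.253906
[stock A put K=25.78]
σ√T = 0.4608·√0.7924 = 0.410190
d₁ = (ln(S/K) + (r−q+σ²/2)T) / (σ√T) = (ln(21.42/25.78) + (0.041−0.0234+0.4608²/2)·0.7924) / 0.410190 = (-0.185274 + 0.098074) / 0.410190 = -0.212584
d₂ = d₁ − σ√T = -0.212584 − 0.410190 = -0.622774
e^{−rT} = 0.968034
e^{−qT} = 0.981629
N(−d₁) = 0.584174,  N(−d₂) = 0.733283
price = K·e^{−rT}·N(−d₂) − S·e^{−qT}·N(−d₁) = 18.299755 − 12.283136 = 6.016620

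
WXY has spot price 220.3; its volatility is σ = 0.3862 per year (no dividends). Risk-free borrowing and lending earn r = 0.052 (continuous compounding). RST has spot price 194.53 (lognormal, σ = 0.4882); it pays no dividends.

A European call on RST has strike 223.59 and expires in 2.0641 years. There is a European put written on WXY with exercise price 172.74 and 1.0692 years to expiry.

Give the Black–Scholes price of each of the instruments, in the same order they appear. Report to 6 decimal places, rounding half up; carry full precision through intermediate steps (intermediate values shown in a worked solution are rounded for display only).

price(RST call K=223.59) = 51.103045
price(WXY put K=172.74) = 9.854273

[RST call K=223.59]
σ√T = 0.4882·√2.0641 = 0.701396
d₁ = (ln(S/K) + (r+σ²/2)T) / (σ√T) = (ln(194.53/223.59) + (0.052+0.4882²/2)·2.0641) / 0.701396 = (-0.139228 + 0.353311) / 0.701396 = 0.305225
d₂ = d₁ − σ√T = 0.305225 − 0.701396 = -0.396171
e^{−rT} = 0.898226
N(d₁) = 0.619903,  N(d₂) = 0.345990
price = S·N(d₁) − K·e^{−rT}·N(d₂) = 120.589660 − 69.486615 = 51.103045
[WXY put K=172.74]
σ√T = 0.3862·√1.0692 = 0.399339
d₁ = (ln(S/K) + (r+σ²/2)T) / (σ√T) = (ln(220.3/172.74) + (0.052+0.3862²/2)·1.0692) / 0.399339 = (0.243203 + 0.135334) / 0.399339 = 0.947909
d₂ = d₁ − σ√T = 0.947909 − 0.399339 = 0.548570
e^{−rT} = 0.945919
N(−d₁) = 0.171588,  N(−d₂) = 0.291650
price = K·e^{−rT}·N(−d₂) − S·N(−d₁) = 47.655106 − 37.800833 = 9.854273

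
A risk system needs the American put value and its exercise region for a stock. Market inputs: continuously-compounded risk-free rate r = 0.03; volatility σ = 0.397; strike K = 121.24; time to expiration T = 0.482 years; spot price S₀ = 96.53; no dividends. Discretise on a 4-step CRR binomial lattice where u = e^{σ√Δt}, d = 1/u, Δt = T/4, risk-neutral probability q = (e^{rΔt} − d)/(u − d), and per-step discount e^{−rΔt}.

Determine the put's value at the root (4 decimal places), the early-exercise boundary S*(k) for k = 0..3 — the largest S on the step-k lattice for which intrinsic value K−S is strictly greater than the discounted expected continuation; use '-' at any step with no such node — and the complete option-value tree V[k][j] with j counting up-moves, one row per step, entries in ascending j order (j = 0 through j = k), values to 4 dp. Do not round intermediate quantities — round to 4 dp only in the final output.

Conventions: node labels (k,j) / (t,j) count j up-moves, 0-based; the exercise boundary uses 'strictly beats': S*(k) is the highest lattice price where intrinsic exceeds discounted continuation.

Δt=0.12050  u=1.14776  d=0.87126  q=0.47870  discount=0.99639
step 4 (expiry): payoffs max(K−S,0) = 65.6163 47.9641 24.7100 0.0000 0.0000
step 3: (k=3,j=0): S=63.8426, K−S=57.3974, hold=56.9599 ⇒ V=57.3974 exercise | (k=3,j=1): S=84.1030, K−S=37.1370, hold=36.6995 ⇒ V=37.1370 exercise | (k=3,j=2): S=110.7931, K−S=10.4469, hold=12.8348 ⇒ V=12.8348 continue | (k=3,j=3): S=145.9533, K−S=0.0000, hold=0.0000 ⇒ V=0.0000 continue  boundary S*=84.1030
step 2: (k=2,j=0): S=73.2759, K−S=47.9641, hold=47.5266 ⇒ V=47.9641 exercise | (k=2,j=1): S=96.5300, K−S=24.7100, hold=25.4115 ⇒ V=25.4115 continue | (k=2,j=2): S=127.1638, K−S=0.0000, hold=6.6667 ⇒ V=6.6667 continue  boundary S*=73.2759
step 1: (k=1,j=0): S=84.1030, K−S=37.1370, hold=37.0341 ⇒ V=37.1370 exercise | (k=1,j=1): S=110.7931, K−S=10.4469, hold=16.3790 ⇒ V=16.3790 continue  boundary S*=84.1030
step 0: (k=0,j=0): S=96.5300, K−S=24.7100, hold=27.1020 ⇒ V=27.1020 continue  boundary S*=-

price = 27.1020
boundary = - 84.1030 73.2759 84.1030
tree:
27.1020
37.1370 16.3790
47.9641 25.4115 6.6667
57.3974 37.1370 12.8348 0.0000
65.6163 47.9641 24.7100 0.0000 0.0000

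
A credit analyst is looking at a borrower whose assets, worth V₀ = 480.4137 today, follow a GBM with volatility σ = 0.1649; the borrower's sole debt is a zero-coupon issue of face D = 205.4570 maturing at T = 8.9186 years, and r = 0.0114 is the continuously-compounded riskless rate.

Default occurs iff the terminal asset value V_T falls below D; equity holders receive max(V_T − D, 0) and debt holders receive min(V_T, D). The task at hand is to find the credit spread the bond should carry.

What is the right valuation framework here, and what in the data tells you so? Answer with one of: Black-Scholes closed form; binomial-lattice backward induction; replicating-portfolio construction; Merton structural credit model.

Key observation: with the firm-asset dynamics (V₀ = 480.4137) and a single zero-coupon liability of face 205.4570 given, debt value, spread, and default probability all derive from the option view of the balance sheet.

framework: Merton structural credit model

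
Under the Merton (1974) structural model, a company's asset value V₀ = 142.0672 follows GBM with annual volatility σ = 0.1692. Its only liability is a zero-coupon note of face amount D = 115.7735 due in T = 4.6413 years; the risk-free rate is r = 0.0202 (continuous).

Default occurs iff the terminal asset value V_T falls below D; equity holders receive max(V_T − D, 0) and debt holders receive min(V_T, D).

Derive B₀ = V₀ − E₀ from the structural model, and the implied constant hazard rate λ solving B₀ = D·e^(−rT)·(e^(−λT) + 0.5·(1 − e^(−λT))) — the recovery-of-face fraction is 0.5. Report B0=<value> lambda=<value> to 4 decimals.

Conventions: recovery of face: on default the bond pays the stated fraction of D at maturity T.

B0=100.2754 lambda=0.0221

Work the structural quantities from V₀ = 142.0672 against face 115.7735:
d₁ = [ln(V₀/D) + (r + σ²/2)T] / (σ√T)
   = [ln(142.0672/115.7735) + (0.0202 + 0.5·0.1692²)·4.6413] / (0.1692·√4.6413)
   = [0.204664 + 0.160191] / 0.364519 = 1.000924
d₂ = d₁ − σ√T = 1.000924 − 0.364519 = 0.636405
N(d₁) = 0.841568,  N(d₂) = 0.737744,  e^(−rT) = 0.910506
E₀ = V₀·N(d₁) − D·e^(−rT)·N(d₂)
   = 142.0672·0.841568 − 115.7735·0.910506·0.737744 = 41.791811
B₀ = V₀ − E₀ = 142.0672 − 41.791811 = 100.275389
e^(−λT) = (B₀·e^(rT)/D − 0.5)/(1 − 0.5) = (100.2754·1.098290/115.7735 − 0.5)/0.5 = 0.90253298
λ = −ln(0.90253298)/4.6413 = 0.022095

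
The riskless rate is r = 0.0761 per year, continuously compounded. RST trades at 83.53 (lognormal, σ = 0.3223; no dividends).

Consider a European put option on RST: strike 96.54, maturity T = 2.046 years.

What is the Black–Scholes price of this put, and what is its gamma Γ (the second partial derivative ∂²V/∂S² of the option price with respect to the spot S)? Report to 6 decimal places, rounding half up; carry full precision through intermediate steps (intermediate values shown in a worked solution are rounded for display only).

σ√T = 0.3223·√2.046 = 0.461013
d₁ = (ln(S/K) + (r+σ²/2)T) / (σ√T) = (ln(83.53/96.54) + (0.0761+0.3223²/2)·2.046) / 0.461013 = (-0.144752 + 0.261967) / 0.461013 = 0.254256
d₂ = d₁ − σ√T = 0.254256 − 0.461013 = -0.206757
e^{−rT} = 0.855815
N(−d₁) = 0.399649,  N(−d₂) = 0.581900
Put price V = K·e^{−rT}·N(−d₂) − S·N(−d₁) = 48.076821 − 33.382660 = 14.694162
φ(d₁) = (1/√(2π))·e^{−d₁²/2} = 0.386253
Γ = φ(d₁) / (S·σ·√T) = 0.010030

price = 14.694162
Γ = 0.010030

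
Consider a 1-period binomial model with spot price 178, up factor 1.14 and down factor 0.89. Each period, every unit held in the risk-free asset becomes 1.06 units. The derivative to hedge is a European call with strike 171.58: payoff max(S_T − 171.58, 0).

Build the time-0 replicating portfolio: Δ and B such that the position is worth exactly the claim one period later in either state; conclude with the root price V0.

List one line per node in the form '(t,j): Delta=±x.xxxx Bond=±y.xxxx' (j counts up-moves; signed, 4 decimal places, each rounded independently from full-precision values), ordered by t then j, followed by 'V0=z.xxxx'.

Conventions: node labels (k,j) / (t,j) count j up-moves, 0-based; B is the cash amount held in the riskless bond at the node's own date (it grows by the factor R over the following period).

(0,0): Delta=0.7043 Bond=-105.2551
V0=20.1049

Arbitrage-free pricing uses the up-move probability p* = (R−d)/(u−d) = 0.6800, discounting each step at R = 1.06.
At maturity the claim pays: V(1,0)=0.0000, V(1,1)=31.3400
Node (0,0) S=178.0000: V=(p*·31.3400+(1−p*)·0.0000)/1.06=20.1049; Δ=(31.3400−0.0000)/(202.9200−158.4200)=0.7043; B=V−Δ·S=-105.2551
Check: Δ(0,0)·S0 + B(0,0) = 20.1049 = V0.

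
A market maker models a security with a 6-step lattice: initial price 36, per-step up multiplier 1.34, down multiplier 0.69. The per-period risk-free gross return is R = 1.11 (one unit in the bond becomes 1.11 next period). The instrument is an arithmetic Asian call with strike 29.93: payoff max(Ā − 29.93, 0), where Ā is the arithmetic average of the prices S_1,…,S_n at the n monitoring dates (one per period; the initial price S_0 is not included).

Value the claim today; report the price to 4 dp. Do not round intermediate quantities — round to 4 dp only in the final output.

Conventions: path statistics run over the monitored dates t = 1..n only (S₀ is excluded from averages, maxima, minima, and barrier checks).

price = 12.9548

Set p* = 0.6462 (from d < R < u); the path-dependent value is the discounted p*-expectation over all price paths.
Enumerate all 2^6 = 64 price paths (U = up ×1.34, D = down ×0.69); each path with k up-moves has probability p*^k·(1−p*)^(6−k).
DDDDDD: Ā=11.9136, payoff=0.0000, prob=0.001963
UDDDDD: Ā=23.1366, payoff=0.0000, prob=0.003584
DUDDDD: Ā=19.2366, payoff=0.0000, prob=0.003584
UUDDDD: Ā=37.3580, payoff=7.4280, prob=0.006545
DDUDDD: Ā=16.5456, payoff=0.0000, prob=0.003584
UDUDDD: Ā=32.1320, payoff=2.2020, prob=0.006545
DUUDDD: Ā=28.2320, payoff=0.0000, prob=0.006545
UUUDDD: Ā=54.8273, payoff=24.8973, prob=0.011952
DDDUDD: Ā=14.6888, payoff=0.0000, prob=0.003584
UDDUDD: Ā=28.5260, payoff=0.0000, prob=0.006545
DUDUDD: Ā=24.6260, payoff=0.0000, prob=0.006545
UUDUDD: Ā=47.8245, payoff=17.8945, prob=0.011952
DDUUDD: Ā=21.9350, payoff=0.0000, prob=0.006545
UDUUDD: Ā=42.5985, payoff=12.6685, prob=0.011952
DUUUDD: Ā=38.6985, payoff=8.7685, prob=0.011952
UUUUDD: Ā=75.1536, payoff=45.2236, prob=0.021826
DDDDUD: Ā=13.4076, payoff=0.0000, prob=0.003584
UDDDUD: Ā=26.0379, payoff=0.0000, prob=0.006545
DUDDUD: Ā=22.1379, payoff=0.0000, prob=0.006545
UUDDUD: Ā=42.9925, payoff=13.0625, prob=0.011952
DDUDUD: Ā=19.4469, payoff=0.0000, prob=0.006545
UDUDUD: Ā=37.7665, payoff=7.8365, prob=0.011952
DUUDUD: Ā=33.8665, payoff=3.9365, prob=0.011952
UUUDUD: Ā=65.7698, payoff=35.8398, prob=0.021826
DDDUUD: Ā=17.5902, payoff=0.0000, prob=0.006545
UDDUUD: Ā=34.1606, payoff=4.2306, prob=0.011952
DUDUUD: Ā=30.2606, payoff=0.3306, prob=0.011952
UUDUUD: Ā=58.7669, payoff=28.8369, prob=0.021826
DDUUUD: Ā=27.5696, payoff=0.0000, prob=0.011952
UDUUUD: Ā=53.5409, payoff=23.6109, prob=0.021826
DUUUUD: Ā=49.6409, payoff=19.7109, prob=0.021826
UUUUUD: Ā=96.4042, payoff=66.4742, prob=0.039856
DDDDDU: Ā=12.5236, payoff=0.0000, prob=0.003584
UDDDDU: Ā=24.3212, payoff=0.0000, prob=0.006545
DUDDDU: Ā=20.4212, payoff=0.0000, prob=0.006545
UUDDDU: Ā=39.6585, payoff=9.7285, prob=0.011952
DDUDDU: Ā=17.7302, payoff=0.0000, prob=0.006545
UDUDDU: Ā=34.4325, payoff=4.5025, prob=0.011952
DUUDDU: Ā=30.5325, payoff=0.6025, prob=0.011952
UUUDDU: Ā=59.2950, payoff=29.3650, prob=0.021826
DDDUDU: Ā=15.8734, payoff=0.0000, prob=0.006545
UDDUDU: Ā=30.8265, payoff=0.8965, prob=0.011952
DUDUDU: Ā=26.9265, payoff=0.0000, prob=0.011952
UUDUDU: Ā=52.2921, payoff=22.3621, prob=0.021826
DDUUDU: Ā=24.2355, payoff=0.0000, prob=0.011952
UDUUDU: Ā=47.0661, payoff=17.1361, prob=0.021826
DUUUDU: Ā=43.1661, payoff=13.2361, prob=0.021826
UUUUDU: Ā=83.8299, payoff=53.8999, prob=0.039856
DDDDUU: Ā=14.5922, payoff=0.0000, prob=0.006545
UDDDUU: Ā=28.3384, payoff=0.0000, prob=0.011952
DUDDUU: Ā=24.4384, payoff=0.0000, prob=0.011952
UUDDUU: Ā=47.4602, payoff=17.5302, prob=0.021826
DDUDUU: Ā=21.7474, payoff=0.0000, prob=0.011952
UDUDUU: Ā=42.2342, payoff=12.3042, prob=0.021826
DUUDUU: Ā=38.3342, payoff=8.4042, prob=0.021826
UUUDUU: Ā=74.4461, payoff=44.5161, prob=0.039856
DDDUUU: Ā=19.8907, payoff=0.0000, prob=0.011952
UDDUUU: Ā=38.6282, payoff=8.6982, prob=0.021826
DUDUUU: Ā=34.7282, payoff=4.7982, prob=0.021826
UUDUUU: Ā=67.4432, payoff=37.5132, prob=0.039856
DDUUUU: Ā=32.0372, payoff=2.1072, prob=0.021826
UDUUUU: Ā=62.2172, payoff=32.2872, prob=0.039856
DUUUUU: Ā=58.3172, payoff=28.3872, prob=0.039856
UUUUUU: Ā=113.2537, payoff=83.3237, prob=0.072781
Price = Σ prob·payoff / R^6 = 24.230933 / 1.870415 = 12.9548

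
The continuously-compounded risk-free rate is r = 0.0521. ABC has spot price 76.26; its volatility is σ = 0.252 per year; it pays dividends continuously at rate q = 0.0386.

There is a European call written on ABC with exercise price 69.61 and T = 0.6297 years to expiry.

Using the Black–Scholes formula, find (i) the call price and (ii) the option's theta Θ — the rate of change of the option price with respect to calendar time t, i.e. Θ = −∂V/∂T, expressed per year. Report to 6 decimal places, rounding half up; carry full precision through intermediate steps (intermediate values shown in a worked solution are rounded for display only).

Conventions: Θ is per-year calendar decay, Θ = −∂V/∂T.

σ√T = 0.252·√0.6297 = 0.199971
d₁ = (ln(S/K) + (r−q+σ²/2)T) / (σ√T) = (ln(76.26/69.61) + (0.0521−0.0386+0.252²/2)·0.6297) / 0.199971 = (0.091240 + 0.028495) / 0.199971 = 0.598764
d₂ = d₁ − σ√T = 0.598764 − 0.199971 = 0.398793
e^{−rT} = 0.967725
e^{−qT} = 0.975987
N(d₁) = 0.725335,  N(d₂) = 0.654977
Call price V = S·e^{−qT}·N(d₁) − K·e^{−rT}·N(d₂) = 53.985755 − 44.121435 = 9.864320
φ(d₁) = (1/√(2π))·e^{−d₁²/2} = 0.333472
Θ = −S·e^{−qT}·φ(d₁)·σ/(2√T) + q·S·e^{−qT}·N(d₁) − r·K·e^{−rT}·N(d₂) = −3.940971 + 2.083850 − 2.298727 = -4.155847

price = 9.864320
Θ = -4.155847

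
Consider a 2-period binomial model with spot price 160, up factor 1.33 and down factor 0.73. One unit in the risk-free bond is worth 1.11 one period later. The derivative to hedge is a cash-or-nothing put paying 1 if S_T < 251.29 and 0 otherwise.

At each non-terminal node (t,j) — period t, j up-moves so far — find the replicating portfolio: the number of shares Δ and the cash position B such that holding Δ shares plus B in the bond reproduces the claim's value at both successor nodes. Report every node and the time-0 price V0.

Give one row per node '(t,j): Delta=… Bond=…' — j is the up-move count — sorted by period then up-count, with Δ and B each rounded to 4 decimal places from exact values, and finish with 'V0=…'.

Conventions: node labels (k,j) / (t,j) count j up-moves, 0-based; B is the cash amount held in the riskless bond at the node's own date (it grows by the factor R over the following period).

Under the risk-neutral measure, an up-move has probability p* = (R−d)/(u−d) = 0.6333 and values discount at R = 1.11.
Expiry values: V(2,0)=1.0000, V(2,1)=1.0000, V(2,2)=0.0000
Node (1,0) S=116.8000: V=(p*·1.0000+(1−p*)·1.0000)/1.11=0.9009; Δ=(1.0000−1.0000)/(155.3440−85.2640)=0.0000; B=V−Δ·S=0.9009
Node (1,1) S=212.8000: V=(p*·0.0000+(1−p*)·1.0000)/1.11=0.3303; Δ=(0.0000−1.0000)/(283.0240−155.3440)=-0.0078; B=V−Δ·S=1.9970
Node (0,0) S=160.0000: V=(p*·0.3303+(1−p*)·0.9009)/1.11=0.4861; Δ=(0.3303−0.9009)/(212.8000−116.8000)=-0.0059; B=V−Δ·S=1.4370
As a check, the time-0 holding Δ(0,0)·S0 + B(0,0) comes to 0.4861 — exactly V0.

(0,0): Delta=-0.0059 Bond=1.4370
(1,0): Delta=0.0000 Bond=0.9009
(1,1): Delta=-0.0078 Bond=1.9970
V0=0.4861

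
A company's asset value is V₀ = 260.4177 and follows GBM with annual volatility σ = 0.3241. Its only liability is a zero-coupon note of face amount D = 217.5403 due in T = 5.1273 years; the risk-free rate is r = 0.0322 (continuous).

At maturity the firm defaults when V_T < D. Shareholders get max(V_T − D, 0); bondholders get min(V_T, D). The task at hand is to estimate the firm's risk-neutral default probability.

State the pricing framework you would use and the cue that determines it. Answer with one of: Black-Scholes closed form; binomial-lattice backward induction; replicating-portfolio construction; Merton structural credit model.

Key observation: the asked-for credit quantity lives on the firm's capital structure — asset value, asset volatility, debt face 217.5403 — which is the structural model's domain.

framework: Merton structural credit model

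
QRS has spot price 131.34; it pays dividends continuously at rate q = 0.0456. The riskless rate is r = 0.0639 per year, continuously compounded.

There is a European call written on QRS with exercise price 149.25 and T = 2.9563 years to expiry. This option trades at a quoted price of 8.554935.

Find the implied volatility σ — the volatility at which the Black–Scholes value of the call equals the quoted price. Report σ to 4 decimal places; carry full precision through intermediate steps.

sigma = 0.1529

At σ = 0.1529 the Black–Scholes value reproduces the quote:
σ√T = 0.1529·√2.9563 = 0.262895
d₁ = (ln(S/K) + (r−q+σ²/2)T) / (σ√T) = (ln(131.34/149.25) + (0.0639−0.0456+0.1529²/2)·2.9563) / 0.262895 = (-0.127833 + 0.088657) / 0.262895 = -0.149019
d₂ = d₁ − σ√T = -0.149019 − 0.262895 = -0.411914
e^{−rT} = 0.827863
e^{−qT} = 0.873884
N(d₁) = 0.440769,  N(d₂) = 0.340201
V = S·e^{−qT}·N(d₁) − K·e^{−rT}·N(d₂) = 50.589726 − 42.034791 = 8.554935 (the observed quote) — the price is monotone increasing in volatility, hence this σ is the only solution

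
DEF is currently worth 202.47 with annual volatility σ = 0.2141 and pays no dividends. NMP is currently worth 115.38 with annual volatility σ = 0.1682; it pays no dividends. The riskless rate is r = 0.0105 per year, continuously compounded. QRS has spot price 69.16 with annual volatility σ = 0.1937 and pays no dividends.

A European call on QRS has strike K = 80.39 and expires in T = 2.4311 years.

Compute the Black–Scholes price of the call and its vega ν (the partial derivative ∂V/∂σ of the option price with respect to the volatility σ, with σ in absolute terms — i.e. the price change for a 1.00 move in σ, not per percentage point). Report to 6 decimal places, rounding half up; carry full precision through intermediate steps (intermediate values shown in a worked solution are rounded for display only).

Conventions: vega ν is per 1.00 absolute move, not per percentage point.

price = 4.991883
ν = 41.560735

σ√T = 0.1937·√2.4311 = 0.302017
d₁ = (ln(S/K) + (r+σ²/2)T) / (σ√T) = (ln(69.16/80.39) + (0.0105+0.1937²/2)·2.4311) / 0.302017 = (-0.150467 + 0.071134) / 0.302017 = -0.262679
d₂ = d₁ − σ√T = -0.262679 − 0.302017 = -0.564696
e^{−rT} = 0.974796
N(d₁) = 0.396399,  N(d₂) = 0.286140
Call price V = S·N(d₁) − K·e^{−rT}·N(d₂) = 27.414950 − 22.423067 = 4.991883
φ(d₁) = (1/√(2π))·e^{−d₁²/2} = 0.385413
ν = S·φ(d₁)·√T = 41.560735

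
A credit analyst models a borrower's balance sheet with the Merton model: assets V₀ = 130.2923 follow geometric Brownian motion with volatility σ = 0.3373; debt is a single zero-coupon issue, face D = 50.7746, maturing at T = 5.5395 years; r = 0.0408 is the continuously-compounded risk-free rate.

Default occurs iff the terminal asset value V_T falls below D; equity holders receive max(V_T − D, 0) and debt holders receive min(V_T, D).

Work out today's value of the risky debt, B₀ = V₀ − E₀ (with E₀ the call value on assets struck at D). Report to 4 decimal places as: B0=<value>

B0=38.8004

With assets at 130.2923 and a single debt payment of 50.7746 at 5.5395 years:
d₁ = [ln(V₀/D) + (r + σ²/2)T] / (σ√T)
   = [ln(130.2923/50.7746) + (0.0408 + 0.5·0.3373²)·5.5395] / (0.3373·√5.5395)
   = [0.942384 + 0.541130] / 0.793874 = 1.868702
d₂ = d₁ − σ√T = 1.868702 − 0.793874 = 1.074828
N(d₁) = 0.969168,  N(d₂) = 0.858774,  e^(−rT) = 0.797709
E₀ = V₀·N(d₁) − D·e^(−rT)·N(d₂)
   = 130.2923·0.969168 − 50.7746·0.797709·0.858774 = 91.491883
B₀ = V₀ − E₀ = 130.2923 − 91.491883 = 38.800417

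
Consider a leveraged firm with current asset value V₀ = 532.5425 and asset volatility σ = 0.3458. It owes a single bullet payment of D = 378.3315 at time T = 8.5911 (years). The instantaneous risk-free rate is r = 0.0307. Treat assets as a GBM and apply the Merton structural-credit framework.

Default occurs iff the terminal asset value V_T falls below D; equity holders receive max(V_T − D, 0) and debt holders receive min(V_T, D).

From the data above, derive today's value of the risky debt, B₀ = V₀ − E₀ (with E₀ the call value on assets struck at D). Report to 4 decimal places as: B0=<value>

With assets at 532.5425 and a single debt payment of 378.3315 at 8.5911 years:
d₁ = [ln(V₀/D) + (r + σ²/2)T] / (σ√T)
   = [ln(532.5425/378.3315) + (0.0307 + 0.5·0.3458²)·8.5911] / (0.3458·√8.5911)
   = [0.341892 + 0.777399] / 1.013560 = 1.104316
d₂ = d₁ − σ√T = 1.104316 − 1.013560 = 0.090756
N(d₁) = 0.865272,  N(d₂) = 0.536157,  e^(−rT) = 0.768168
E₀ = V₀·N(d₁) − D·e^(−rT)·N(d₂)
   = 532.5425·0.865272 − 378.3315·0.768168·0.536157 = 304.975028
B₀ = V₀ − E₀ = 532.5425 − 304.975028 = 227.567472

B0=227.5675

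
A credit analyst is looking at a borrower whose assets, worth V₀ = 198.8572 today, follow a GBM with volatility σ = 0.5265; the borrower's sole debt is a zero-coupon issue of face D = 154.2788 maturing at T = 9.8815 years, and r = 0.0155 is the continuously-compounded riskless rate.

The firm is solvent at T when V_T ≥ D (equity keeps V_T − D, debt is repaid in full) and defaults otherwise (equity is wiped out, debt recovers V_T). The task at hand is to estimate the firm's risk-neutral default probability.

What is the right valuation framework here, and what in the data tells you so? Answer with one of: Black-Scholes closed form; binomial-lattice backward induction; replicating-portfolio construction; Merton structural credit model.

Key observation: with the firm-asset dynamics (V₀ = 198.8572) and a single zero-coupon liability of face 154.2788 given, debt value, spread, and default probability all derive from the option view of the balance sheet.

framework: Merton structural credit model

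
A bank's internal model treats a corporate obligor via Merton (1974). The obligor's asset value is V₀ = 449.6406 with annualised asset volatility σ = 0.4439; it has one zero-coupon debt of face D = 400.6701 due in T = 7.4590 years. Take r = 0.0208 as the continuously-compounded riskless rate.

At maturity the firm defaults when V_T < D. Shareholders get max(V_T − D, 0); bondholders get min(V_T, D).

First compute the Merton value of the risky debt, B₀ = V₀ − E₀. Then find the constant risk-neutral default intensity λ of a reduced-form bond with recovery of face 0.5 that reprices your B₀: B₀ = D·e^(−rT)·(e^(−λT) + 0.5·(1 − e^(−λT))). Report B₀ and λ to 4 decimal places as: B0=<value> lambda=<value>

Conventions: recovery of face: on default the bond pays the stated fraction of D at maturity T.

Equity is a call on the firm's assets struck at D = 400.6701:
d₁ = [ln(V₀/D) + (r + σ²/2)T] / (σ√T)
   = [ln(449.6406/400.6701) + (0.0208 + 0.5·0.4439²)·7.4590] / (0.4439·√7.4590)
   = [0.115310 + 0.890035] / 1.212343 = 0.829258
d₂ = d₁ − σ√T = 0.829258 − 1.212343 = -0.383085
N(d₁) = 0.796521,  N(d₂) = 0.350828,  e^(−rT) = 0.856289
E₀ = V₀·N(d₁) − D·e^(−rT)·N(d₂)
   = 449.6406·0.796521 − 400.6701·0.856289·0.350828 = 237.782550
B₀ = V₀ − E₀ = 449.6406 − 237.782550 = 211.858050
e^(−λT) = (B₀·e^(rT)/D − 0.5)/(1 − 0.5) = (211.8581·1.167830/400.6701 − 0.5)/0.5 = 0.23500213
λ = −ln(0.23500213)/7.4590 = 0.194149

B0=211.8581 lambda=0.1941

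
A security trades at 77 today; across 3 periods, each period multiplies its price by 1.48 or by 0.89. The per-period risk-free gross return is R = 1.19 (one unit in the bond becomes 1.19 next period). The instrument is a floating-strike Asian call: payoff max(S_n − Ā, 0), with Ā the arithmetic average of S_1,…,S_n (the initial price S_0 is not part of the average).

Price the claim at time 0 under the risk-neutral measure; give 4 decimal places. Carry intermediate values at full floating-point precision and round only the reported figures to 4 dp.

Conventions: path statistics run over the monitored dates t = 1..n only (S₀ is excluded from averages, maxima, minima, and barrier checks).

No-arbitrage gives p* = (R−d)/(u−d) = 0.5085: enumerate every path, weight its payoff by its p*-probability, and discount by R^3.
Enumerate all 2^3 = 8 price paths (U = up ×1.48, D = down ×0.89); each path with k up-moves has probability p*^k·(1−p*)^(3−k).
DDD: Ā=61.2681, payoff=0.0000, prob=0.118751
UDD: Ā=101.8840, payoff=0.0000, prob=0.122846
DUD: Ā=86.7407, payoff=3.5270, prob=0.122846
UUD: Ā=144.2430, payoff=5.8651, prob=0.127082
DDU: Ā=73.2631, payoff=17.0046, prob=0.122846
UDU: Ā=121.8308, payoff=28.2773, prob=0.127082
DUU: Ā=106.6875, payoff=43.4206, prob=0.127082
UUU: Ā=177.4129, payoff=72.2051, prob=0.131464
Price = Σ prob·payoff / R^3 = 21.871483 / 1.685159 = 12.9789

price = 12.9789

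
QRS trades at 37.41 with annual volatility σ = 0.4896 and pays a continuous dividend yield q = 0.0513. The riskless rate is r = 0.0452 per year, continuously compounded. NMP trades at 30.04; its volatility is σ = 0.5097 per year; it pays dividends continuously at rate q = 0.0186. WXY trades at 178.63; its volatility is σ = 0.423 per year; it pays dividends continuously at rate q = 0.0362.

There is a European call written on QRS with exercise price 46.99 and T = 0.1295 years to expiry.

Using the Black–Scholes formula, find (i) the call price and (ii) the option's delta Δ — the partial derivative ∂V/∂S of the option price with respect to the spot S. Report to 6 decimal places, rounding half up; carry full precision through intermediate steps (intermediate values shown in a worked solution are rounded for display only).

price = 0.334367
Δ = 0.112306

σ√T = 0.4896·√0.1295 = 0.176188
d₁ = (ln(S/K) + (r−q+σ²/2)T) / (σ√T) = (ln(37.41/46.99) + (0.0452−0.0513+0.4896²/2)·0.1295) / 0.176188 = (-0.227997 + 0.014731) / 0.176188 = -1.210444
d₂ = d₁ − σ√T = -1.210444 − 0.176188 = -1.386632
e^{−rT} = 0.994164
e^{−qT} = 0.993379
N(d₁) = 0.113054,  N(d₂) = 0.082777
Call price V = S·e^{−qT}·N(d₁) − K·e^{−rT}·N(d₂) = 4.201360 − 3.866993 = 0.334367
Δ = e^{−qT}·N(d₁) = 0.112306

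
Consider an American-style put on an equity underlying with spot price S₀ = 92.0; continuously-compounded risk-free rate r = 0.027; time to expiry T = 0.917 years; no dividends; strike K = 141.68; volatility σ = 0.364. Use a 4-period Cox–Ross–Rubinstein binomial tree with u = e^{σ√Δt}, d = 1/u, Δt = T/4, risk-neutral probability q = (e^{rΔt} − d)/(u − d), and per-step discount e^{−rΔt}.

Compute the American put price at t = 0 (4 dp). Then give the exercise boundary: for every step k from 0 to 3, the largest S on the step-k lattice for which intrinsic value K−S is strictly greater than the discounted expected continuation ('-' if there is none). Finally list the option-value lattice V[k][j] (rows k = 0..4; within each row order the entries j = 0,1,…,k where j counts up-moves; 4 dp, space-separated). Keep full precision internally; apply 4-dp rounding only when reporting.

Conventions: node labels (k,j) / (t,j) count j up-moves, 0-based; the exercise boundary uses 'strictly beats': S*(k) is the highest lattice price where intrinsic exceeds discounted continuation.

Δt=0.22925  u=1.19039  d=0.84006  q=0.47426  discount=0.99383
step 4 (expiry): payoffs max(K−S,0) = 95.8630 76.7557 49.6800 11.3128 0.0000
step 3: (k=3,j=0): S=54.5402, K−S=87.1398, hold=86.2655 ⇒ V=87.1398 exercise | (k=3,j=1): S=77.2854, K−S=64.3946, hold=63.5203 ⇒ V=64.3946 exercise | (k=3,j=2): S=109.5161, K−S=32.1639, hold=31.2896 ⇒ V=32.1639 exercise | (k=3,j=3): S=155.1882, K−S=0.0000, hold=5.9108 ⇒ V=5.9108 continue  boundary S*=109.5161
step 2: (k=2,j=0): S=64.9243, K−S=76.7557, hold=75.8815 ⇒ V=76.7557 exercise | (k=2,j=1): S=92.0000, K−S=49.6800, hold=48.8057 ⇒ V=49.6800 exercise | (k=2,j=2): S=130.3672, K−S=11.3128, hold=19.5914 ⇒ V=19.5914 continue  boundary S*=92.0000
step 1: (k=1,j=0): S=77.2854, K−S=64.3946, hold=63.5203 ⇒ V=64.3946 exercise | (k=1,j=1): S=109.5161, K−S=32.1639, hold=35.1916 ⇒ V=35.1916 continue  boundary S*=77.2854
step 0: (k=0,j=0): S=92.0000, K−S=49.6800, hold=50.2328 ⇒ V=50.2328 continue  boundary S*=-

price = 50.2328
boundary = - 77.2854 92.0000 109.5161
tree:
50.2328
64.3946 35.1916
76.7557 49.6800 19.5914
87.1398 64.3946 32.1639 5.9108
95.8630 76.7557 49.6800 11.3128 0.0000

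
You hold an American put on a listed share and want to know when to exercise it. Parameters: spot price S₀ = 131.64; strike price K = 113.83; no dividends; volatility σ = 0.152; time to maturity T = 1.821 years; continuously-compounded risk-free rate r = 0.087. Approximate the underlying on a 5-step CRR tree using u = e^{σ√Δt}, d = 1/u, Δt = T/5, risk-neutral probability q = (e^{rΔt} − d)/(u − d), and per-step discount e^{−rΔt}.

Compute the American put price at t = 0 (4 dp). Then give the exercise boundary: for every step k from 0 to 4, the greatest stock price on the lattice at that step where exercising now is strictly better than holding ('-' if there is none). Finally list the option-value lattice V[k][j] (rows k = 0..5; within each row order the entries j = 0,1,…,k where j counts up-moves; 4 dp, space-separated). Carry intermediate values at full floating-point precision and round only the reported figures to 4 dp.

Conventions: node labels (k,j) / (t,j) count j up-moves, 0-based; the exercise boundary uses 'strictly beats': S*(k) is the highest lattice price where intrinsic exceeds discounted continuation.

price = 0.8680
boundary = - - - 99.9709 91.2086
tree:
0.8680
2.2420 0.1784
5.6621 0.5297 0.0000
13.8591 1.5725 0.0000 0.0000
22.6214 4.6683 0.0000 0.0000 0.0000
30.6157 13.8591 0.0000 0.0000 0.0000 0.0000

Δt=0.36420  u=1.09607  d=0.91235  q=0.65231  discount=0.96881
step 5 (expiry): payoffs max(K−S,0) = 30.6157 13.8591 0.0000 0.0000 0.0000 0.0000
step 4: (k=4,j=0): S=91.2086, K−S=22.6214, hold=19.0712 ⇒ V=22.6214 exercise | (k=4,j=1): S=109.5751, K−S=4.2549, hold=4.6683 ⇒ V=4.6683 continue | (k=4,j=2): S=131.6400, K−S=0.0000, hold=0.0000 ⇒ V=0.0000 continue | (k=4,j=3): S=158.1481, K−S=0.0000, hold=0.0000 ⇒ V=0.0000 continue | (k=4,j=4): S=189.9940, K−S=0.0000, hold=0.0000 ⇒ V=0.0000 continue  boundary S*=91.2086
step 3: (k=3,j=0): S=99.9709, K−S=13.8591, hold=10.5701 ⇒ V=13.8591 exercise | (k=3,j=1): S=120.1019, K−S=0.0000, hold=1.5725 ⇒ V=1.5725 continue | (k=3,j=2): S=144.2866, K−S=0.0000, hold=0.0000 ⇒ V=0.0000 continue | (k=3,j=3): S=173.3413, K−S=0.0000, hold=0.0000 ⇒ V=0.0000 continue  boundary S*=99.9709
step 2: (k=2,j=0): S=109.5751, K−S=4.2549, hold=5.6621 ⇒ V=5.6621 continue | (k=2,j=1): S=131.6400, K−S=0.0000, hold=0.5297 ⇒ V=0.5297 continue | (k=2,j=2): S=158.1481, K−S=0.0000, hold=0.0000 ⇒ V=0.0000 continue  boundary S*=-
step 1: (k=1,j=0): S=120.1019, K−S=0.0000, hold=2.2420 ⇒ V=2.2420 continue | (k=1,j=1): S=144.2866, K−S=0.0000, hold=0.1784 ⇒ V=0.1784 continue  boundary S*=-
step 0: (k=0,j=0): S=131.6400, K−S=0.0000, hold=0.8680 ⇒ V=0.8680 continue  boundary S*=-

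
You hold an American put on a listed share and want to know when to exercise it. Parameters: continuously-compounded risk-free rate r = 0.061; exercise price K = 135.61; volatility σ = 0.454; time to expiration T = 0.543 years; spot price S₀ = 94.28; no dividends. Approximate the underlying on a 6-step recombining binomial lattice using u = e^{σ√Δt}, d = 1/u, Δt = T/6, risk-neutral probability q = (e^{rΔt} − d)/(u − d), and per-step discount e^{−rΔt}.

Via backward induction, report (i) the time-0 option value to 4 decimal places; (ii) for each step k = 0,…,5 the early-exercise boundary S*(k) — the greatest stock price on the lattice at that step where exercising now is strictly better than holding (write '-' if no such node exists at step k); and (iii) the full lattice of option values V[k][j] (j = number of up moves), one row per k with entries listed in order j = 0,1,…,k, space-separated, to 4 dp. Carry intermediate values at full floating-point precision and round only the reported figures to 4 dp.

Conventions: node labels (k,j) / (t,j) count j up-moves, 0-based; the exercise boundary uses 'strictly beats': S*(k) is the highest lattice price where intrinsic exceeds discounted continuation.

params: Δt=0.09050 u=1.14634 d=0.87234 q=0.48611 e^(-rΔt)=0.99449
t_6 payoffs: 94.0640 81.0142 63.8653 41.3300 11.7162 0.0000 0.0000
t_5: node(5,0) S=47.6261 payoff=87.9839 vs cont=87.2374 → 87.9839 [stop]  node(5,1) S=62.5856 payoff=73.0244 vs cont=72.2778 → 73.0244 [stop]  node(5,2) S=82.2441 payoff=53.3659 vs cont=52.6194 → 53.3659 [stop]  node(5,3) S=108.0773 payoff=27.5327 vs cont=26.7861 → 27.5327 [stop]  node(5,4) S=142.0249 payoff=0.0000 vs cont=5.9877 → 5.9877 [wait]  node(5,5) S=186.6356 payoff=0.0000 vs cont=0.0000 → 0.0000 [wait]  ⇒ S*(5)=108.0773
t_4: node(4,0) S=54.5958 payoff=81.0142 vs cont=80.2676 → 81.0142 [stop]  node(4,1) S=71.7447 payoff=63.8653 vs cont=63.1188 → 63.8653 [stop]  node(4,2) S=94.2800 payoff=41.3300 vs cont=40.5834 → 41.3300 [stop]  node(4,3) S=123.8938 payoff=11.7162 vs cont=16.9655 → 16.9655 [wait]  node(4,4) S=162.8094 payoff=0.0000 vs cont=3.0601 → 3.0601 [wait]  ⇒ S*(4)=94.2800
t_3: node(3,0) S=62.5856 payoff=73.0244 vs cont=72.2778 → 73.0244 [stop]  node(3,1) S=82.2441 payoff=53.3659 vs cont=52.6194 → 53.3659 [stop]  node(3,2) S=108.0773 payoff=27.5327 vs cont=29.3238 → 29.3238 [wait]  node(3,3) S=142.0249 payoff=0.0000 vs cont=10.1497 → 10.1497 [wait]  ⇒ S*(3)=82.2441
t_2: node(2,0) S=71.7447 payoff=63.8653 vs cont=63.1188 → 63.8653 [stop]  node(2,1) S=94.2800 payoff=41.3300 vs cont=41.4493 → 41.4493 [wait]  node(2,2) S=123.8938 payoff=11.7162 vs cont=19.8929 → 19.8929 [wait]  ⇒ S*(2)=71.7447
t_1: node(1,0) S=82.2441 payoff=53.3659 vs cont=52.6770 → 53.3659 [stop]  node(1,1) S=108.0773 payoff=27.5327 vs cont=30.8000 → 30.8000 [wait]  ⇒ S*(1)=82.2441
t_0: node(0,0) S=94.2800 payoff=41.3300 vs cont=42.1630 → 42.1630 [wait]  ⇒ S*(0)=-

price = 42.1630
boundary = - 82.2441 71.7447 82.2441 94.2800 108.0773
tree:
42.1630
53.3659 30.8000
63.8653 41.4493 19.8929
73.0244 53.3659 29.3238 10.1497
81.0142 63.8653 41.3300 16.9655 3.0601
87.9839 73.0244 53.3659 27.5327 5.9877 0.0000
94.0640 81.0142 63.8653 41.3300 11.7162 0.0000 0.0000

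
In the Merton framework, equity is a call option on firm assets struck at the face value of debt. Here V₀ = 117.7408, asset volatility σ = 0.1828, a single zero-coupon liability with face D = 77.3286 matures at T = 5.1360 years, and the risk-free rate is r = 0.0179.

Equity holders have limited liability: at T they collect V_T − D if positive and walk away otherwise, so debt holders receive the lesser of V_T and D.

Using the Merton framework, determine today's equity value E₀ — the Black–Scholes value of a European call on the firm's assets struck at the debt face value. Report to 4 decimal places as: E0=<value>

E0=49.1392

With assets at 117.7408 and a single debt payment of 77.3286 at 5.1360 years:
d₁ = [ln(V₀/D) + (r + σ²/2)T] / (σ√T)
   = [ln(117.7408/77.3286) + (0.0179 + 0.5·0.1828²)·5.1360] / (0.1828·√5.1360)
   = [0.420422 + 0.177746] / 0.414275 = 1.443891
d₂ = d₁ − σ√T = 1.443891 − 0.414275 = 1.029616
N(d₁) = 0.925615,  N(d₂) = 0.848405,  e^(−rT) = 0.912165
E₀ = V₀·N(d₁) − D·e^(−rT)·N(d₂)
   = 117.7408·0.925615 − 77.3286·0.912165·0.848405 = 49.139213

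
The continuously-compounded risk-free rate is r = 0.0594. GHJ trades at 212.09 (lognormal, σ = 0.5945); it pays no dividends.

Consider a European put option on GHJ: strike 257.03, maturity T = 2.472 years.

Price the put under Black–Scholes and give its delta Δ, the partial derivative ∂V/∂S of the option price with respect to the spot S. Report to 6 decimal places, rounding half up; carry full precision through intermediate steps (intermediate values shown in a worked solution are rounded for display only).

price = 83.074532
Δ = -0.337666

σ√T = 0.5945·√2.472 = 0.934708
d₁ = (ln(S/K) + (r+σ²/2)T) / (σ√T) = (ln(212.09/257.03) + (0.0594+0.5945²/2)·2.472) / 0.934708 = (-0.192182 + 0.583677) / 0.934708 = 0.418841
d₂ = d₁ − σ√T = 0.418841 − 0.934708 = -0.515867
e^{−rT} = 0.863435
N(−d₁) = 0.337666,  N(−d₂) = 0.697026
Put price V = K·e^{−rT}·N(−d₂) − S·N(−d₁) = 154.690122 − 71.615590 = 83.074532
Δ = −N(−d₁) = -0.337666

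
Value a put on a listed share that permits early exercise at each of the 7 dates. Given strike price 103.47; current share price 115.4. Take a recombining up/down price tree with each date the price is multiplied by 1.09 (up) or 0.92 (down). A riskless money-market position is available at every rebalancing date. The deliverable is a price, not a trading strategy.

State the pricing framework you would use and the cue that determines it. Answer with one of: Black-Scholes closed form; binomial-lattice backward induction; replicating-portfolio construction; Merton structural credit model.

framework: binomial-lattice backward induction

Key observation: the defining feature is the embedded early-exercise option across 7 discrete dates on the spot-115.4 tree; pricing the strike-103.47 put means working backward with an exercise test at every node.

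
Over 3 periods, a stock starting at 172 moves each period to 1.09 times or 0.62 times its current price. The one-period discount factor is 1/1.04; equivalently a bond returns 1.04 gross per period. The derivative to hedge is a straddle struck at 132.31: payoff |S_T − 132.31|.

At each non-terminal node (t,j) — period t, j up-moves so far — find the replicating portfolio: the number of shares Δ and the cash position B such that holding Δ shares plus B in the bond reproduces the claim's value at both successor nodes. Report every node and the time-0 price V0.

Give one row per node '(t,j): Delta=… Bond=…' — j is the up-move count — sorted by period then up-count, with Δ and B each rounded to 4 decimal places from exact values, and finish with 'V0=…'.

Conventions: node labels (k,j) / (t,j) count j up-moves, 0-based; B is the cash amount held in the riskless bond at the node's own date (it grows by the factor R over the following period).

(0,0): Delta=0.6519 Bond=-51.7573
(1,0): Delta=-1.0000 Bond=122.3280
(1,1): Delta=0.7637 Bond=-74.7985
(2,0): Delta=-1.0000 Bond=127.2212
(2,1): Delta=-1.0000 Bond=127.2212
(2,2): Delta=0.8832 Bond=-102.1966
V0=60.3647

Under the risk-neutral measure, an up-move has probability p* = (R−d)/(u−d) = 0.8936 and values discount at R = 1.04.
Expiry values: V(3,0)=91.3176, V(3,1)=60.2427, V(3,2)=5.6110, V(3,3)=90.4350
Node (2,0) S=66.1168: V=(p*·60.2427+(1−p*)·91.3176)/1.04=61.1044; Δ=(60.2427−91.3176)/(72.0673−40.9924)=-1.0000; B=V−Δ·S=127.2212
Node (2,1) S=116.2376: V=(p*·5.6110+(1−p*)·60.2427)/1.04=10.9836; Δ=(5.6110−60.2427)/(126.6990−72.0673)=-1.0000; B=V−Δ·S=127.2212
Node (2,2) S=204.3532: V=(p*·90.4350+(1−p*)·5.6110)/1.04=78.2800; Δ=(90.4350−5.6110)/(222.7450−126.6990)=0.8832; B=V−Δ·S=-102.1966
Node (1,0) S=106.6400: V=(p*·10.9836+(1−p*)·61.1044)/1.04=15.6880; Δ=(10.9836−61.1044)/(116.2376−66.1168)=-1.0000; B=V−Δ·S=122.3280
Node (1,1) S=187.4800: V=(p*·78.2800+(1−p*)·10.9836)/1.04=68.3854; Δ=(78.2800−10.9836)/(204.3532−116.2376)=0.7637; B=V−Δ·S=-74.7985
Node (0,0) S=172.0000: V=(p*·68.3854+(1−p*)·15.6880)/1.04=60.3647; Δ=(68.3854−15.6880)/(187.4800−106.6400)=0.6519; B=V−Δ·S=-51.7573
As a check, the time-0 holding Δ(0,0)·S0 + B(0,0) comes to 60.3647 — exactly V0.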